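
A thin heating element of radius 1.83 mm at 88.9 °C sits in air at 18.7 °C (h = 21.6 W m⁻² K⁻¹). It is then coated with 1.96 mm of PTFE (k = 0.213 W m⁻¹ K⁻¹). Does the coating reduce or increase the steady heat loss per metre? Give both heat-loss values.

increases: 17.4 → 28.2 W/m

Critical radius for a cylinder: r_cr = k/h = 0.00986 m = 0.986 cm.
Outer radius after coating: r₂ = 0.00183 + 0.00196 = 0.00379 m.
Since r₁ < r_cr and r₂ ≤ r_cr, the coating moves toward the maximum at r_cr — heat loss rises.
Bare: R = 1/(2πr₁h) = 4.026 m·K/W; Q = 70.2/4.026 = 17.4 W/m.
Coated: R = R_cond + R_conv = 2.488 m·K/W; Q = 70.2/2.488 = 28.2 W/m.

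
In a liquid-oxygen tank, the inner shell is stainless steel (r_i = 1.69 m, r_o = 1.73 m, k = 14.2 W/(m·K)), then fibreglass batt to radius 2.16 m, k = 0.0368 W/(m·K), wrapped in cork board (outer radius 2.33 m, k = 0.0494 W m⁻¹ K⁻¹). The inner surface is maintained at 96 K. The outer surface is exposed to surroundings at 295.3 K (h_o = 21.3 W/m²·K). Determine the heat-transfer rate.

Q = 656 W

Series thermal resistances, inner to outer:
  R_stainless steel = (1/1.69 − 1/1.73)/(4πk) = 0.01368/(4π·14.2) = 7.667×10^-5 K/W
  R_fibreglass batt = (1/1.73 − 1/2.16)/(4πk) = 0.1151/(4π·0.0368) = 0.2488 K/W
  R_cork board = (1/2.16 − 1/2.33)/(4πk) = 0.03378/(4π·0.0494) = 0.05441 K/W
  R_conv,out = 1/(4πr²h) = 1/(4π·2.33²·21.3) = 6.882×10^-4 K/W
ΣR = 7.667×10^-5 + 0.2488 + 0.05441 + 6.882×10^-4 = 0.3040 K/W
Q = ΔT/ΣR = (96 K − 295.3 K)/0.3040 = -656 W
(Negative Q ⇒ heat flows inward; heat gain = 656 W.)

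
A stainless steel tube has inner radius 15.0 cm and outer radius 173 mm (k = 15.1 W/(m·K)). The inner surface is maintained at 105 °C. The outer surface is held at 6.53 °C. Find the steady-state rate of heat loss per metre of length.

Q' = 65.5 kW/m

Q' = 2πk·ΔT/ln(r₂/r₁) = 2π × 15.1 × 98.47 / ln(0.173/0.150) = 65500 W/m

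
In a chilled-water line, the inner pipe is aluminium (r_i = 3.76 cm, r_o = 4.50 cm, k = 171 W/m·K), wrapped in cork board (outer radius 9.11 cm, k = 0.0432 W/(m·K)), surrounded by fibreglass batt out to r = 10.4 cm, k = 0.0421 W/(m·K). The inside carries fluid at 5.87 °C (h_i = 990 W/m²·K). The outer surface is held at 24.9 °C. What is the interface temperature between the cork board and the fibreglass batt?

Resistance network (inner→outer):
  R'_conv,in = 1/(2πr h) = 1/(2π·0.0376·990) = 0.004276 m·K/W
  R'_aluminium = ln(0.0450/0.0376)/(2πk) = 0.1797/(2π·171) = 1.672×10^-4 m·K/W
  R'_cork board = ln(0.0911/0.0450)/(2πk) = 0.7053/(2π·0.0432) = 2.598 m·K/W
  R'_fibreglass batt = ln(0.104/0.0911)/(2πk) = 0.1324/(2π·0.0421) = 0.5007 m·K/W
ΣR = 0.004276 + 1.672×10^-4 + 2.598 + 0.5007 = 3.103 m·K/W
Q' = ΔT/ΣR = (5.87 °C − 24.9 °C)/3.103 = -6.133 W/m
From the inner boundary to the cork board/fibreglass batt interface, ΣR_partial = 2.602 m·K/W.
T_interface = T_in − Q'·ΣR_partial = 5.87 °C − (-6.133)(2.602) = 21.8 °C

T = 21.8 °C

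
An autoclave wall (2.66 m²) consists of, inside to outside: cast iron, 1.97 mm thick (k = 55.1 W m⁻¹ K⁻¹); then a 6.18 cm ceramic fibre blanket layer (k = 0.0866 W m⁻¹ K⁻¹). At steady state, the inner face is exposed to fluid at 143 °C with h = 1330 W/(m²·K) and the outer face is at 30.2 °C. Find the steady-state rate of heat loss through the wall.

Q = 420 W

Resistance network (inner→outer):
  R_conv,in = 1/(hA) = 1/(1330·2.66) = 2.827×10^-4 K/W
  R_cast iron = L/(kA) = 0.00197/(55.1·2.66) = 1.344×10^-5 K/W
  R_ceramic fibre blanket = L/(kA) = 0.0618/(0.0866·2.66) = 0.2683 K/W
ΣR = 2.827×10^-4 + 1.344×10^-5 + 0.2683 = 0.2686 K/W
Q = ΔT/ΣR = (143 °C − 30.2 °C)/0.2686 = 420 W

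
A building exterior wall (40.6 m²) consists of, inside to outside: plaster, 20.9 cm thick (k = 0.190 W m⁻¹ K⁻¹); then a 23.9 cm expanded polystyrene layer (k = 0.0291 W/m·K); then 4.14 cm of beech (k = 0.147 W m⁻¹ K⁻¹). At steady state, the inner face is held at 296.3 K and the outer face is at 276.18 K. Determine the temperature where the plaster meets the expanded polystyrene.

T = 294.0 K

Resistance network (inner→outer):
  R_plaster = L/(kA) = 0.209/(0.190·40.6) = 0.02709 K/W
  R_expanded polystyrene = L/(kA) = 0.239/(0.0291·40.6) = 0.2023 K/W
  R_beech = L/(kA) = 0.0414/(0.147·40.6) = 0.006937 K/W
ΣR = 0.02709 + 0.2023 + 0.006937 = 0.2363 K/W
Q = ΔT/ΣR = (296.3 K − 276.18 K)/0.2363 = 85.15 W
From the inner boundary to the plaster/expanded polystyrene interface, ΣR_partial = 0.02709 K/W.
T_interface = T_in − Q·ΣR_partial = 296.3 K − (85.15)(0.02709) = 294.0 K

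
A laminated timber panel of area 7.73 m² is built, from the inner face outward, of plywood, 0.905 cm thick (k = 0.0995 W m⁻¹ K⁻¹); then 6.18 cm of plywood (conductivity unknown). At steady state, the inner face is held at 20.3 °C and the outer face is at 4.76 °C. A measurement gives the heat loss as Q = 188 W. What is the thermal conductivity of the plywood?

k = 0.113 W/m·K

ΣR = ΔT/Q = |20.3 − 4.76|/188 = 0.08266 K/W
Known resistances:
  R_plywood = L/(kA) = 0.00905/(0.0995·7.73) = 0.01177 K/W
R_plywood = ΣR − ΣR_known = 0.08266 − 0.01177 = 0.07089 K/W
L/(kA) = 0.07089 ⇒ k = 0.0618/(0.07089·7.73) = 0.113 W/m·K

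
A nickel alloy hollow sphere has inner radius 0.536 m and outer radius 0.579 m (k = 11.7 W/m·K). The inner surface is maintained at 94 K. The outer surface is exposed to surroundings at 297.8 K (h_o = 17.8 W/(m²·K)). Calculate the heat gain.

Q = 14.3 kW

Treat each layer as a resistance in series:
  R_nickel alloy = (1/0.536 − 1/0.579)/(4πk) = 0.1386/(4π·11.7) = 9.424×10^-4 K/W
  R_conv,out = 1/(4πr²h) = 1/(4π·0.579²·17.8) = 0.01334 K/W
ΣR = 9.424×10^-4 + 0.01334 = 0.01428 K/W
Q = ΔT/ΣR = (94 K − 297.8 K)/0.01428 = -14300 W
(Negative Q ⇒ heat flows inward; heat gain = 14300 W.)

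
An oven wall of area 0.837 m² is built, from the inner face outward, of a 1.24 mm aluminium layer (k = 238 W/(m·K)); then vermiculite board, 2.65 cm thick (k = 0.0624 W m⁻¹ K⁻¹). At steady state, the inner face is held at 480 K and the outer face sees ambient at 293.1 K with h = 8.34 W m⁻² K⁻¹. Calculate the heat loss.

Series thermal resistances, inner to outer:
  R_aluminium = L/(kA) = 0.00124/(238·0.837) = 6.225×10^-6 K/W
  R_vermiculite board = L/(kA) = 0.0265/(0.0624·0.837) = 0.5074 K/W
  R_conv,out = 1/(hA) = 1/(8.34·0.837) = 0.1433 K/W
ΣR = 6.225×10^-6 + 0.5074 + 0.1433 = 0.6507 K/W
Q = ΔT/ΣR = (480 K − 293.1 K)/0.6507 = 287 W

Q = 287 W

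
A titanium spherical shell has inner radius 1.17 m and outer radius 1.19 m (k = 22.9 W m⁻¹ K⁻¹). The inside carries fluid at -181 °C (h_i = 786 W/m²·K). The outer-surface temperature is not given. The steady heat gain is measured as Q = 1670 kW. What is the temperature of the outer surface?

Sum the resistances:
  R_conv,in = 1/(4πr²h) = 1/(4π·1.17²·786) = 7.396×10^-5 K/W
  R_titanium = (1/1.17 − 1/1.19)/(4πk) = 0.01436/(4π·22.9) = 4.992×10^-5 K/W
ΣR = 1.239×10^-4 K/W
ΔT = Q·ΣR = 1.67×10^6 × 1.239×10^-4 = 206.9 K
Heat flows inward, so T_out = T_in + ΔT = -181 + 206.9 = 25.9 °C

T_out = 25.9 °C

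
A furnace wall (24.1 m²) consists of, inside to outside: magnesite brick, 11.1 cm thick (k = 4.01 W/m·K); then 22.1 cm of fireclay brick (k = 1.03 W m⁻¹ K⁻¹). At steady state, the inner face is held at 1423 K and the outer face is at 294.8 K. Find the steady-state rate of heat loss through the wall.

Q = 1.12×10^5 W

Series thermal resistances, inner to outer:
  R_magnesite brick = L/(kA) = 0.111/(4.01·24.1) = 0.001149 K/W
  R_fireclay brick = L/(kA) = 0.221/(1.03·24.1) = 0.008903 K/W
ΣR = 0.001149 + 0.008903 = 0.01005 K/W
Q = ΔT/ΣR = (1423 K − 294.8 K)/0.01005 = 1.12×10^5 W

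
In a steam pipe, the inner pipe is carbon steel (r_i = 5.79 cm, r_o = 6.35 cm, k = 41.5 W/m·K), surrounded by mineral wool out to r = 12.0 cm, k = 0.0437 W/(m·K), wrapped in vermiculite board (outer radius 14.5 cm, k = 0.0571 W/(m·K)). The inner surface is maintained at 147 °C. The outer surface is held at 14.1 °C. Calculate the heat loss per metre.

Q' = 46.7 W/m

Treat each layer as a resistance in series:
  R'_carbon steel = ln(0.0635/0.0579)/(2πk) = 0.09232/(2π·41.5) = 3.541×10^-4 m·K/W
  R'_mineral wool = ln(0.120/0.0635)/(2πk) = 0.6365/(2π·0.0437) = 2.318 m·K/W
  R'_vermiculite board = ln(0.145/0.120)/(2πk) = 0.1892/(2π·0.0571) = 0.5275 m·K/W
ΣR = 3.541×10^-4 + 2.318 + 0.5275 = 2.846 m·K/W
Q' = ΔT/ΣR = (147 °C − 14.1 °C)/2.846 = 46.7 W/m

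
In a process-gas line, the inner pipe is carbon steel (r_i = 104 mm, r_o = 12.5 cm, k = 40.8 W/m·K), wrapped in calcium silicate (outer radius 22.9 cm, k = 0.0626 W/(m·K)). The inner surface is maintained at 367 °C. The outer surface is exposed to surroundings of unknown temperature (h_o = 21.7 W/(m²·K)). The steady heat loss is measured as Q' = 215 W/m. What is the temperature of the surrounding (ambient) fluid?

Sum the resistances:
  R'_carbon steel = ln(0.125/0.104)/(2πk) = 0.1839/(2π·40.8) = 7.175×10^-4 m·K/W
  R'_calcium silicate = ln(0.229/0.125)/(2πk) = 0.6054/(2π·0.0626) = 1.539 m·K/W
  R'_conv,out = 1/(2πr h) = 1/(2π·0.229·21.7) = 0.03203 m·K/W
ΣR = 1.572 m·K/W
ΔT = Q'·ΣR = 215 × 1.572 = 338.0 K
Heat flows outward, so T_out = T_in − ΔT = 367 − 338.0 = 29.0 °C

T_out = 29.0 °C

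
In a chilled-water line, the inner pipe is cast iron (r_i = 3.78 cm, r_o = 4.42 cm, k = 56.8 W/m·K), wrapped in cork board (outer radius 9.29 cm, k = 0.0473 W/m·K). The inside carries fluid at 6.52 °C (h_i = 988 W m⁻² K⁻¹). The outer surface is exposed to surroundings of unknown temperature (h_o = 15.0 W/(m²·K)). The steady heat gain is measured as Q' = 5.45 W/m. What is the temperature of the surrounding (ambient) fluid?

Series resistances:
  R'_conv,in = 1/(2πr h) = 1/(2π·0.0378·988) = 0.004262 m·K/W
  R'_cast iron = ln(0.0442/0.0378)/(2πk) = 0.1564/(2π·56.8) = 4.383×10^-4 m·K/W
  R'_cork board = ln(0.0929/0.0442)/(2πk) = 0.7428/(2π·0.0473) = 2.499 m·K/W
  R'_conv,out = 1/(2πr h) = 1/(2π·0.0929·15.0) = 0.1142 m·K/W
ΣR = 2.618 m·K/W
ΔT = Q'·ΣR = 5.45 × 2.618 = 14.27 K
Heat flows inward, so T_out = T_in + ΔT = 6.52 + 14.27 = 20.8 °C

T_out = 20.8 °C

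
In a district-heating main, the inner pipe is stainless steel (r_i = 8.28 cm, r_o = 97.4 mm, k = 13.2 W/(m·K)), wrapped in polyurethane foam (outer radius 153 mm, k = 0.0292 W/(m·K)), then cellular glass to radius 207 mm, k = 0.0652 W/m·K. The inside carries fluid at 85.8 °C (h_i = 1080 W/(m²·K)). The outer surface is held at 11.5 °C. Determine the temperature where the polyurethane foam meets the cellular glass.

T = 28.6 °C

Series thermal resistances, inner to outer:
  R'_conv,in = 1/(2πr h) = 1/(2π·0.0828·1080) = 0.001780 m·K/W
  R'_stainless steel = ln(0.0974/0.0828)/(2πk) = 0.1624/(2π·13.2) = 0.001958 m·K/W
  R'_polyurethane foam = ln(0.153/0.0974)/(2πk) = 0.4516/(2π·0.0292) = 2.462 m·K/W
  R'_cellular glass = ln(0.207/0.153)/(2πk) = 0.3023/(2π·0.0652) = 0.7379 m·K/W
ΣR = 0.001780 + 0.001958 + 2.462 + 0.7379 = 3.204 m·K/W
Q' = ΔT/ΣR = (85.8 °C − 11.5 °C)/3.204 = 23.19 W/m
From the inner boundary to the polyurethane foam/cellular glass interface, ΣR_partial = 2.466 m·K/W.
T_interface = T_in − Q'·ΣR_partial = 85.8 °C − (23.19)(2.466) = 28.6 °C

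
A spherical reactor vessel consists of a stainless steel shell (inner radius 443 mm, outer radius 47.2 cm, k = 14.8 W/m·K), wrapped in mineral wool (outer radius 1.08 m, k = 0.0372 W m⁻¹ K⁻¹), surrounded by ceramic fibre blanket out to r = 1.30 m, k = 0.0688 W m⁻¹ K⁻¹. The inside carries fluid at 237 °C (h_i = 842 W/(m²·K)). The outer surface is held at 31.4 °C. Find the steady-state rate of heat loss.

Q = 75.2 W

Treat each layer as a resistance in series:
  R_conv,in = 1/(4πr²h) = 1/(4π·0.443²·842) = 4.816×10^-4 K/W
  R_stainless steel = (1/0.443 − 1/0.472)/(4πk) = 0.1387/(4π·14.8) = 7.457×10^-4 K/W
  R_mineral wool = (1/0.472 − 1/1.08)/(4πk) = 1.193/(4π·0.0372) = 2.551 K/W
  R_ceramic fibre blanket = (1/1.08 − 1/1.30)/(4πk) = 0.1567/(4π·0.0688) = 0.1812 K/W
ΣR = 4.816×10^-4 + 7.457×10^-4 + 2.551 + 0.1812 = 2.733 K/W
Q = ΔT/ΣR = (237 °C − 31.4 °C)/2.733 = 75.2 W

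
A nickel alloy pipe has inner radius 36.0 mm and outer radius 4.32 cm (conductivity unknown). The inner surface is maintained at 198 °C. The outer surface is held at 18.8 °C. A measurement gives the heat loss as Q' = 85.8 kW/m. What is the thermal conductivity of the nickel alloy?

ΣR = ΔT/Q' = |198 − 18.8|/85800 = 0.002089 m·K/W
ln(r₂/r₁)/(2πk) = 0.002089 ⇒ k = 0.1823/(2π·0.002089) = 13.9 W/m·K

k = 13.9 W/m·K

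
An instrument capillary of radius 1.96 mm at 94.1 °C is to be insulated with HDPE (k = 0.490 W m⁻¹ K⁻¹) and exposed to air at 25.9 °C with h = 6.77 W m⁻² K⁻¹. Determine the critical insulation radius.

For a cylinder, r_cr = k_ins/h = 0.490/6.77 = 0.0724 m = 7.24 cm

r_cr = 7.24 cm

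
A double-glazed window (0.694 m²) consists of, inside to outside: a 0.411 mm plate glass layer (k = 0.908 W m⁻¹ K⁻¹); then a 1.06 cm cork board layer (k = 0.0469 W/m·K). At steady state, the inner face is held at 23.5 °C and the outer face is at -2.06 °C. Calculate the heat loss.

Q = 78.3 W

Series thermal resistances, inner to outer:
  R_plate glass = L/(kA) = 4.11×10^-4/(0.908·0.694) = 6.522×10^-4 K/W
  R_cork board = L/(kA) = 0.0106/(0.0469·0.694) = 0.3257 K/W
ΣR = 6.522×10^-4 + 0.3257 = 0.3264 K/W
Q = ΔT/ΣR = (23.5 °C − -2.06 °C)/0.3264 = 78.3 W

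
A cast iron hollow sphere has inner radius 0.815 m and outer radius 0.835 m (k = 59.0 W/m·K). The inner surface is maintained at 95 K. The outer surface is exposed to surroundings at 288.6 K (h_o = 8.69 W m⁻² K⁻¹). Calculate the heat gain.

Q = 14700 W

Series thermal resistances, inner to outer:
  R_cast iron = (1/0.815 − 1/0.835)/(4πk) = 0.02939/(4π·59.0) = 3.964×10^-5 K/W
  R_conv,out = 1/(4πr²h) = 1/(4π·0.835²·8.69) = 0.01313 K/W
ΣR = 3.964×10^-5 + 0.01313 = 0.01317 K/W
Q = ΔT/ΣR = (95 K − 288.6 K)/0.01317 = -14700 W
(Negative Q ⇒ heat flows inward; heat gain = 14700 W.)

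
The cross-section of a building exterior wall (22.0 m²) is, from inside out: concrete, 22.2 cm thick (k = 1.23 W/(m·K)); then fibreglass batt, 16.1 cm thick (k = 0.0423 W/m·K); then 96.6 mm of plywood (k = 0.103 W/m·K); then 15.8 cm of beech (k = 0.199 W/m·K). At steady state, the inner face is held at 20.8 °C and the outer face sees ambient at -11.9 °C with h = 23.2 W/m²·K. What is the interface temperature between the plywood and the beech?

Series thermal resistances, inner to outer:
  R_concrete = L/(kA) = 0.222/(1.23·22.0) = 0.008204 K/W
  R_fibreglass batt = L/(kA) = 0.161/(0.0423·22.0) = 0.1730 K/W
  R_plywood = L/(kA) = 0.0966/(0.103·22.0) = 0.04263 K/W
  R_beech = L/(kA) = 0.158/(0.199·22.0) = 0.03609 K/W
  R_conv,out = 1/(hA) = 1/(23.2·22.0) = 0.001959 K/W
ΣR = 0.008204 + 0.1730 + 0.04263 + 0.03609 + 0.001959 = 0.2619 K/W
Q = ΔT/ΣR = (20.8 °C − -11.9 °C)/0.2619 = 124.9 W
From the inner boundary to the plywood/beech interface, ΣR_partial = 0.2238 K/W.
T_interface = T_in − Q·ΣR_partial = 20.8 °C − (124.9)(0.2238) = -7.15 °C

T = -7.15 °C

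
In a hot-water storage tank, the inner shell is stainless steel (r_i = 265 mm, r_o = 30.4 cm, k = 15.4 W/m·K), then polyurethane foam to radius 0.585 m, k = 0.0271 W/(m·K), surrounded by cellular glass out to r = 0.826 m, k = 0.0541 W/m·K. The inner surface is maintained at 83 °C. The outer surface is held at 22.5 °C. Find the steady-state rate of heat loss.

Resistance network (inner→outer):
  R_stainless steel = (1/0.265 − 1/0.304)/(4πk) = 0.4841/(4π·15.4) = 0.002502 K/W
  R_polyurethane foam = (1/0.304 − 1/0.585)/(4πk) = 1.580/(4π·0.0271) = 4.640 K/W
  R_cellular glass = (1/0.585 − 1/0.826)/(4πk) = 0.4987/(4π·0.0541) = 0.7336 K/W
ΣR = 0.002502 + 4.640 + 0.7336 = 5.376 K/W
Q = ΔT/ΣR = (83 °C − 22.5 °C)/5.376 = 11.3 W

Q = 11.3 W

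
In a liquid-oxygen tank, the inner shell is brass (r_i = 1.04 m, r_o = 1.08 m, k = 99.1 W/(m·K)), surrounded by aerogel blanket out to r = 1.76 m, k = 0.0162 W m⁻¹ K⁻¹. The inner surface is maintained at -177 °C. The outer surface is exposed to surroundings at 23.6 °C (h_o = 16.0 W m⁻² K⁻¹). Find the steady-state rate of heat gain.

Q = 114 W

Treat each layer as a resistance in series:
  R_brass = (1/1.04 − 1/1.08)/(4πk) = 0.03561/(4π·99.1) = 2.860×10^-5 K/W
  R_aerogel blanket = (1/1.08 − 1/1.76)/(4πk) = 0.3577/(4π·0.0162) = 1.757 K/W
  R_conv,out = 1/(4πr²h) = 1/(4π·1.76²·16.0) = 0.001606 K/W
ΣR = 2.860×10^-5 + 1.757 + 0.001606 = 1.759 K/W
Q = ΔT/ΣR = (-177 °C − 23.6 °C)/1.759 = -114 W
(Negative Q ⇒ heat flows inward; heat gain = 114 W.)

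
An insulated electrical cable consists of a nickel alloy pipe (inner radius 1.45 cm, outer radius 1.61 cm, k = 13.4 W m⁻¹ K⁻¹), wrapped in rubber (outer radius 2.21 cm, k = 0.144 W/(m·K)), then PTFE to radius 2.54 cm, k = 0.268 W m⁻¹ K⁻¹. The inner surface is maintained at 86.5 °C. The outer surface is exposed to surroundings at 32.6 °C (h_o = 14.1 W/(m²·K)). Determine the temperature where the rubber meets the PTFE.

T = 64.9 °C

Resistance network (inner→outer):
  R'_nickel alloy = ln(0.0161/0.0145)/(2πk) = 0.1047/(2π·13.4) = 0.001243 m·K/W
  R'_rubber = ln(0.0221/0.0161)/(2πk) = 0.3168/(2π·0.144) = 0.3501 m·K/W
  R'_PTFE = ln(0.0254/0.0221)/(2πk) = 0.1392/(2π·0.268) = 0.08265 m·K/W
  R'_conv,out = 1/(2πr h) = 1/(2π·0.0254·14.1) = 0.4444 m·K/W
ΣR = 0.001243 + 0.3501 + 0.08265 + 0.4444 = 0.8784 m·K/W
Q' = ΔT/ΣR = (86.5 °C − 32.6 °C)/0.8784 = 61.36 W/m
From the inner boundary to the rubber/PTFE interface, ΣR_partial = 0.3513 m·K/W.
T_interface = T_in − Q'·ΣR_partial = 86.5 °C − (61.36)(0.3513) = 64.9 °C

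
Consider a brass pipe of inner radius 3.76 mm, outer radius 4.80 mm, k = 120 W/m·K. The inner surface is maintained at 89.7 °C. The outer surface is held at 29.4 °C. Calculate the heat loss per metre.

Q' = 2πk·ΔT/ln(r₂/r₁) = 2π × 120 × 60.3 / ln(0.00480/0.00376) = 1.86×10^5 W/m

Q' = 1.86×10^5 W/m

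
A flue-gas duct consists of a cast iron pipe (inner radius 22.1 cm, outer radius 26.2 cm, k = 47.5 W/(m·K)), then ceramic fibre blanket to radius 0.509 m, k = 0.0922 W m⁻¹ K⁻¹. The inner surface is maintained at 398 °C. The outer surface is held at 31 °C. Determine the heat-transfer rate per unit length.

Q' = 320 W/m

Treat each layer as a resistance in series:
  R'_cast iron = ln(0.262/0.221)/(2πk) = 0.1702/(2π·47.5) = 5.702×10^-4 m·K/W
  R'_ceramic fibre blanket = ln(0.509/0.262)/(2πk) = 0.6641/(2π·0.0922) = 1.146 m·K/W
ΣR = 5.702×10^-4 + 1.146 = 1.147 m·K/W
Q' = ΔT/ΣR = (398 °C − 31 °C)/1.147 = 320 W/m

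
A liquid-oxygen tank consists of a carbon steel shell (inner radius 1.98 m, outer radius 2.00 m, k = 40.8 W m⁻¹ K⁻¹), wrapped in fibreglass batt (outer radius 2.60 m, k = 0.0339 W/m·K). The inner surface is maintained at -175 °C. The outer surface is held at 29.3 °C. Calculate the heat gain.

Q = 754 W

Resistance network (inner→outer):
  R_carbon steel = (1/1.98 − 1/2.00)/(4πk) = 0.005051/(4π·40.8) = 9.851×10^-6 K/W
  R_fibreglass batt = (1/2.00 − 1/2.60)/(4πk) = 0.1154/(4π·0.0339) = 0.2709 K/W
ΣR = 9.851×10^-6 + 0.2709 = 0.2709 K/W
Q = ΔT/ΣR = (-175 °C − 29.3 °C)/0.2709 = -754 W
(Negative Q ⇒ heat flows inward; heat gain = 754 W.)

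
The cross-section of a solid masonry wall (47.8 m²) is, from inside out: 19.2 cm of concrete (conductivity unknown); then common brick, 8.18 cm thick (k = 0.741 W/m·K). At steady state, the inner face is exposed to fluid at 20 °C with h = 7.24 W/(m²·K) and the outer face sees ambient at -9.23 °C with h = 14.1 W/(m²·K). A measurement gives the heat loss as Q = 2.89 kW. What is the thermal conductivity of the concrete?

k = 1.17 W/m·K

ΣR = ΔT/Q = |20 − -9.23|/2890 = 0.01011 K/W
Known resistances:
  R_conv,in = 1/(hA) = 1/(7.24·47.8) = 0.002890 K/W
  R_common brick = L/(kA) = 0.0818/(0.741·47.8) = 0.002309 K/W
  R_conv,out = 1/(hA) = 1/(14.1·47.8) = 0.001484 K/W
R_concrete = ΣR − ΣR_known = 0.01011 − 0.006683 = 0.003427 K/W
L/(kA) = 0.003427 ⇒ k = 0.192/(0.003427·47.8) = 1.17 W/m·K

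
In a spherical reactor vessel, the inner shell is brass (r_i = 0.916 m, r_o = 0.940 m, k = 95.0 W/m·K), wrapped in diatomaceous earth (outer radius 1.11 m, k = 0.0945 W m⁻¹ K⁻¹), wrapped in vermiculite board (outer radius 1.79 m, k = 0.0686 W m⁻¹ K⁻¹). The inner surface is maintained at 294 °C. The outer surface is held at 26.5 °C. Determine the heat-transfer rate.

Series thermal resistances, inner to outer:
  R_brass = (1/0.916 − 1/0.940)/(4πk) = 0.02787/(4π·95.0) = 2.335×10^-5 K/W
  R_diatomaceous earth = (1/0.940 − 1/1.11)/(4πk) = 0.1629/(4π·0.0945) = 0.1372 K/W
  R_vermiculite board = (1/1.11 − 1/1.79)/(4πk) = 0.3422/(4π·0.0686) = 0.3970 K/W
ΣR = 2.335×10^-5 + 0.1372 + 0.3970 = 0.5342 K/W
Q = ΔT/ΣR = (294 °C − 26.5 °C)/0.5342 = 501 W

Q = 501 W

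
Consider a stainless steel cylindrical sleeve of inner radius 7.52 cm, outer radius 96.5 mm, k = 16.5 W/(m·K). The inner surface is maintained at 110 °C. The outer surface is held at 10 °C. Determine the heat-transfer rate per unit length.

Q' = 41600 W/m

Q' = 2πk·ΔT/ln(r₂/r₁) = 2π × 16.5 × 100 / ln(0.0965/0.0752) = 41600 W/m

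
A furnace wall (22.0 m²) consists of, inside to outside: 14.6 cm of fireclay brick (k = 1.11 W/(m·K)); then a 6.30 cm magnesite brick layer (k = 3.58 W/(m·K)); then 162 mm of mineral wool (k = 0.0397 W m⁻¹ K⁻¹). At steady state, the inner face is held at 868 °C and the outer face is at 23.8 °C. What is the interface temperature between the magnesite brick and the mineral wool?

T = 838 °C

Series thermal resistances, inner to outer:
  R_fireclay brick = L/(kA) = 0.146/(1.11·22.0) = 0.005979 K/W
  R_magnesite brick = L/(kA) = 0.0630/(3.58·22.0) = 7.999×10^-4 K/W
  R_mineral wool = L/(kA) = 0.162/(0.0397·22.0) = 0.1855 K/W
ΣR = 0.005979 + 7.999×10^-4 + 0.1855 = 0.1923 K/W
Q = ΔT/ΣR = (868 °C − 23.8 °C)/0.1923 = 4390 W
From the inner boundary to the magnesite brick/mineral wool interface, ΣR_partial = 0.006779 K/W.
T_interface = T_in − Q·ΣR_partial = 868 °C − (4390)(0.006779) = 838 °C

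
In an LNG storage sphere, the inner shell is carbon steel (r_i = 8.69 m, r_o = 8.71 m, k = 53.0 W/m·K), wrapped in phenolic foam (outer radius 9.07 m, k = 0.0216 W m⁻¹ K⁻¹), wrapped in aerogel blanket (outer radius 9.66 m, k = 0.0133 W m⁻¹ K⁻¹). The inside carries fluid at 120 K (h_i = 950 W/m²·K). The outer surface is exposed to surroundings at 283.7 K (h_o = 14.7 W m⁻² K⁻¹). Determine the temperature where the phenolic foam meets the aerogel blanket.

T = 168 K

Resistance network (inner→outer):
  R_conv,in = 1/(4πr²h) = 1/(4π·8.69²·950) = 1.109×10^-6 K/W
  R_carbon steel = (1/8.69 − 1/8.71)/(4πk) = 2.642×10^-4/(4π·53.0) = 3.967×10^-7 K/W
  R_phenolic foam = (1/8.71 − 1/9.07)/(4πk) = 0.004557/(4π·0.0216) = 0.01679 K/W
  R_aerogel blanket = (1/9.07 − 1/9.66)/(4πk) = 0.006734/(4π·0.0133) = 0.04029 K/W
  R_conv,out = 1/(4πr²h) = 1/(4π·9.66²·14.7) = 5.801×10^-5 K/W
ΣR = 1.109×10^-6 + 3.967×10^-7 + 0.01679 + 0.04029 + 5.801×10^-5 = 0.05714 K/W
Q = ΔT/ΣR = (120 K − 283.7 K)/0.05714 = -2865 W
From the inner boundary to the phenolic foam/aerogel blanket interface, ΣR_partial = 0.01679 K/W.
T_interface = T_in − Q·ΣR_partial = 120 K − (-2865)(0.01679) = 168 K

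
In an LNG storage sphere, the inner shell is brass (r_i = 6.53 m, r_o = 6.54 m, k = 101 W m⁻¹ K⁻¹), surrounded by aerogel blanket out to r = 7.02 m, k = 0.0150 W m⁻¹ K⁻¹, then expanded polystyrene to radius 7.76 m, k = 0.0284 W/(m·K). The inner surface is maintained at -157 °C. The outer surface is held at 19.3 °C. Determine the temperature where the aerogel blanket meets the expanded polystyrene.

Series thermal resistances, inner to outer:
  R_brass = (1/6.53 − 1/6.54)/(4πk) = 2.342×10^-4/(4π·101) = 1.845×10^-7 K/W
  R_aerogel blanket = (1/6.54 − 1/7.02)/(4πk) = 0.01046/(4π·0.0150) = 0.05547 K/W
  R_expanded polystyrene = (1/7.02 − 1/7.76)/(4πk) = 0.01358/(4π·0.0284) = 0.03806 K/W
ΣR = 1.845×10^-7 + 0.05547 + 0.03806 = 0.09353 K/W
Q = ΔT/ΣR = (-157 °C − 19.3 °C)/0.09353 = -1885 W
From the inner boundary to the aerogel blanket/expanded polystyrene interface, ΣR_partial = 0.05547 K/W.
T_interface = T_in − Q·ΣR_partial = -157 °C − (-1885)(0.05547) = -52.4 °C

T = -52.4 °C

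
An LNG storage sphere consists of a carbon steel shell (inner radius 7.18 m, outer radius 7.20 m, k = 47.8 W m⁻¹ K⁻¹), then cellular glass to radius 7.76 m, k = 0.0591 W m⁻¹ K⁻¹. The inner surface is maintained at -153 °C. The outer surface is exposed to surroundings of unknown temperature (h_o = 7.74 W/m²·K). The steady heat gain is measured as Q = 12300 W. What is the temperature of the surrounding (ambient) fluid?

T_out = 15.1 °C

Sum the resistances:
  R_carbon steel = (1/7.18 − 1/7.20)/(4πk) = 3.869×10^-4/(4π·47.8) = 6.441×10^-7 K/W
  R_cellular glass = (1/7.20 − 1/7.76)/(4πk) = 0.01002/(4π·0.0591) = 0.01350 K/W
  R_conv,out = 1/(4πr²h) = 1/(4π·7.76²·7.74) = 1.707×10^-4 K/W
ΣR = 0.01367 K/W
ΔT = Q·ΣR = 12300 × 0.01367 = 168.1 K
Heat flows inward, so T_out = T_in + ΔT = -153 + 168.1 = 15.1 °C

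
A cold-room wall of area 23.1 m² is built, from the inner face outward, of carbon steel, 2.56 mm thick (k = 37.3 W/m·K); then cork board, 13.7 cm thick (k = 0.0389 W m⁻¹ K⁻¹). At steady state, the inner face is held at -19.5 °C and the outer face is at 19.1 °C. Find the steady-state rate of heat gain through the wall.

Q = 253 W

Series thermal resistances, inner to outer:
  R_carbon steel = L/(kA) = 0.00256/(37.3·23.1) = 2.971×10^-6 K/W
  R_cork board = L/(kA) = 0.137/(0.0389·23.1) = 0.1525 K/W
ΣR = 2.971×10^-6 + 0.1525 = 0.1525 K/W
Q = ΔT/ΣR = (-19.5 °C − 19.1 °C)/0.1525 = -253 W
(Negative Q ⇒ heat flows inward; heat gain = 253 W.)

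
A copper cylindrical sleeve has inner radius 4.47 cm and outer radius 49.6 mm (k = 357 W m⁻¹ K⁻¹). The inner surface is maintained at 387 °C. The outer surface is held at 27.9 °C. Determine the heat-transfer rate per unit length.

Q' = 7.74×10^6 W/m

Q' = 2πk·ΔT/ln(r₂/r₁) = 2π × 357 × 359.1 / ln(0.0496/0.0447) = 7.74×10^6 W/m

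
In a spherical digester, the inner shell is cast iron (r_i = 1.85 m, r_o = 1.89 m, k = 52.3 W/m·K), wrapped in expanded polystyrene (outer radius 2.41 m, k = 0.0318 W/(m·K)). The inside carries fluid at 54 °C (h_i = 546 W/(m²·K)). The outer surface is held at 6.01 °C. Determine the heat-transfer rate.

Q = 168 W

Series thermal resistances, inner to outer:
  R_conv,in = 1/(4πr²h) = 1/(4π·1.85²·546) = 4.258×10^-5 K/W
  R_cast iron = (1/1.85 − 1/1.89)/(4πk) = 0.01144/(4π·52.3) = 1.741×10^-5 K/W
  R_expanded polystyrene = (1/1.89 − 1/2.41)/(4πk) = 0.1142/(4π·0.0318) = 0.2857 K/W
ΣR = 4.258×10^-5 + 1.741×10^-5 + 0.2857 = 0.2858 K/W
Q = ΔT/ΣR = (54 °C − 6.01 °C)/0.2858 = 168 W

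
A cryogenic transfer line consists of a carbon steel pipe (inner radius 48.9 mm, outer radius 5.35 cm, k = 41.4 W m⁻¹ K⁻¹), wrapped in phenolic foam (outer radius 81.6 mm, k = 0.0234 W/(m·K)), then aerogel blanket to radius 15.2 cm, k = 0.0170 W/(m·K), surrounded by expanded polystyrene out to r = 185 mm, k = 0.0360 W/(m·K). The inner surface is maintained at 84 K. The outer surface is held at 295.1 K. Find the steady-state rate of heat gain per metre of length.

Q' = 22.1 W/m

Resistance network (inner→outer):
  R'_carbon steel = ln(0.0535/0.0489)/(2πk) = 0.08990/(2π·41.4) = 3.456×10^-4 m·K/W
  R'_phenolic foam = ln(0.0816/0.0535)/(2πk) = 0.4221/(2π·0.0234) = 2.871 m·K/W
  R'_aerogel blanket = ln(0.152/0.0816)/(2πk) = 0.6221/(2π·0.0170) = 5.824 m·K/W
  R'_expanded polystyrene = ln(0.185/0.152)/(2πk) = 0.1965/(2π·0.0360) = 0.8686 m·K/W
ΣR = 3.456×10^-4 + 2.871 + 5.824 + 0.8686 = 9.564 m·K/W
Q' = ΔT/ΣR = (84 K − 295.1 K)/9.564 = -22.1 W/m
(Negative Q' ⇒ heat flows inward; heat gain = 22.1 W/m.)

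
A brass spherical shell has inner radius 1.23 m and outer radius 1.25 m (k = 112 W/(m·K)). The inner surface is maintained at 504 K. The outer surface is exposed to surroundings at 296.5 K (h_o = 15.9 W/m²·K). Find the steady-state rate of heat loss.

Series thermal resistances, inner to outer:
  R_brass = (1/1.23 − 1/1.25)/(4πk) = 0.01301/(4π·112) = 9.242×10^-6 K/W
  R_conv,out = 1/(4πr²h) = 1/(4π·1.25²·15.9) = 0.003203 K/W
ΣR = 9.242×10^-6 + 0.003203 = 0.003212 K/W
Q = ΔT/ΣR = (504 K − 296.5 K)/0.003212 = 64600 W

Q = 64.6 kW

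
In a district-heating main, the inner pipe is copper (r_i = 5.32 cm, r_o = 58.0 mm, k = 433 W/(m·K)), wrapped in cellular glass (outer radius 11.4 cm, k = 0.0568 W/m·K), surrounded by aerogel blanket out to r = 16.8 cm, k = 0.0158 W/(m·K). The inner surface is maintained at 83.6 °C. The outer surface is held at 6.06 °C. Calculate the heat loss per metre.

Series thermal resistances, inner to outer:
  R'_copper = ln(0.0580/0.0532)/(2πk) = 0.08638/(2π·433) = 3.175×10^-5 m·K/W
  R'_cellular glass = ln(0.114/0.0580)/(2πk) = 0.6758/(2π·0.0568) = 1.893 m·K/W
  R'_aerogel blanket = ln(0.168/0.114)/(2πk) = 0.3878/(2π·0.0158) = 3.906 m·K/W
ΣR = 3.175×10^-5 + 1.893 + 3.906 = 5.799 m·K/W
Q' = ΔT/ΣR = (83.6 °C − 6.06 °C)/5.799 = 13.4 W/m

Q' = 13.4 W/m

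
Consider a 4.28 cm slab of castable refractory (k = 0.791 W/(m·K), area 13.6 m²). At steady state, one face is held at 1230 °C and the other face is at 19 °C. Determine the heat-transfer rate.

Q = 3.04×10^5 W

Q = kA·ΔT/L = 0.791 × 13.6 × |1230 °C − 19 °C| / 0.0428 = 3.04×10^5 W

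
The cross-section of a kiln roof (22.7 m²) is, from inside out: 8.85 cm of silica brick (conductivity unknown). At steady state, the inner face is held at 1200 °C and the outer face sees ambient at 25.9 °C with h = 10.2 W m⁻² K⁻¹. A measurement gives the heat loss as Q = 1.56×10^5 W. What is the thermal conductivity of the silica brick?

ΣR = ΔT/Q = |1200 − 25.9|/1.56×10^5 = 0.007526 K/W
Known resistances:
  R_conv,out = 1/(hA) = 1/(10.2·22.7) = 0.004319 K/W
R_silica brick = ΣR − ΣR_known = 0.007526 − 0.004319 = 0.003207 K/W
L/(kA) = 0.003207 ⇒ k = 0.0885/(0.003207·22.7) = 1.22 W/m·K

k = 1.22 W/m·K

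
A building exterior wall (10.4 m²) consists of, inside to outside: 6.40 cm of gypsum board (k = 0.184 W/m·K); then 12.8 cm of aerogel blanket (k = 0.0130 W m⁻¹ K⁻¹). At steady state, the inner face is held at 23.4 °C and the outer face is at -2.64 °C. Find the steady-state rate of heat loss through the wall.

Q = 26.6 W

Treat each layer as a resistance in series:
  R_gypsum board = L/(kA) = 0.0640/(0.184·10.4) = 0.03344 K/W
  R_aerogel blanket = L/(kA) = 0.128/(0.0130·10.4) = 0.9467 K/W
ΣR = 0.03344 + 0.9467 = 0.9801 K/W
Q = ΔT/ΣR = (23.4 °C − -2.64 °C)/0.9801 = 26.6 W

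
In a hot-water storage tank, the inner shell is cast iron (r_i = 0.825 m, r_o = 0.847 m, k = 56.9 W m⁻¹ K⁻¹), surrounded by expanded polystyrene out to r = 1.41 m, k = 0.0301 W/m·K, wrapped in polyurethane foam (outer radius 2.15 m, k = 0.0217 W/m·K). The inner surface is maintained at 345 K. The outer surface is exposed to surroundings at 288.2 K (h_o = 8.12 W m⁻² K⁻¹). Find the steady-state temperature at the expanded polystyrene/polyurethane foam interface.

Resistance network (inner→outer):
  R_cast iron = (1/0.825 − 1/0.847)/(4πk) = 0.03148/(4π·56.9) = 4.403×10^-5 K/W
  R_expanded polystyrene = (1/0.847 − 1/1.41)/(4πk) = 0.4714/(4π·0.0301) = 1.246 K/W
  R_polyurethane foam = (1/1.41 − 1/2.15)/(4πk) = 0.2441/(4π·0.0217) = 0.8952 K/W
  R_conv,out = 1/(4πr²h) = 1/(4π·2.15²·8.12) = 0.002120 K/W
ΣR = 4.403×10^-5 + 1.246 + 0.8952 + 0.002120 = 2.143 K/W
Q = ΔT/ΣR = (345 K − 288.2 K)/2.143 = 26.50 W
From the inner boundary to the expanded polystyrene/polyurethane foam interface, ΣR_partial = 1.246 K/W.
T_interface = T_in − Q·ΣR_partial = 345 K − (26.50)(1.246) = 312.0 K

T = 312.0 K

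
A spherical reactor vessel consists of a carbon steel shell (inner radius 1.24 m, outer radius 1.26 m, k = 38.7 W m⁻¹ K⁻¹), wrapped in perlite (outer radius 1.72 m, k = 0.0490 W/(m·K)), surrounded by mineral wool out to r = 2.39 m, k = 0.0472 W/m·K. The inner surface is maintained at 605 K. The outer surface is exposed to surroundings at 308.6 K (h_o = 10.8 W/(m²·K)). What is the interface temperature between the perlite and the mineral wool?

T = 440 K

Resistance network (inner→outer):
  R_carbon steel = (1/1.24 − 1/1.26)/(4πk) = 0.01280/(4π·38.7) = 2.632×10^-5 K/W
  R_perlite = (1/1.26 − 1/1.72)/(4πk) = 0.2123/(4π·0.0490) = 0.3447 K/W
  R_mineral wool = (1/1.72 − 1/2.39)/(4πk) = 0.1630/(4π·0.0472) = 0.2748 K/W
  R_conv,out = 1/(4πr²h) = 1/(4π·2.39²·10.8) = 0.001290 K/W
ΣR = 2.632×10^-5 + 0.3447 + 0.2748 + 0.001290 = 0.6208 K/W
Q = ΔT/ΣR = (605 K − 308.6 K)/0.6208 = 477.4 W
From the inner boundary to the perlite/mineral wool interface, ΣR_partial = 0.3447 K/W.
T_interface = T_in − Q·ΣR_partial = 605 K − (477.4)(0.3447) = 440 K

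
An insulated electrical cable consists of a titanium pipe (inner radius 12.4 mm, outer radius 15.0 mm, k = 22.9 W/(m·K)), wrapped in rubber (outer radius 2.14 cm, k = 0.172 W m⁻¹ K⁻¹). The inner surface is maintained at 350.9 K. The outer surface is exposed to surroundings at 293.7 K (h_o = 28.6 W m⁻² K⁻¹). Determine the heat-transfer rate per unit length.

Q' = 96.9 W/m

Treat each layer as a resistance in series:
  R'_titanium = ln(0.0150/0.0124)/(2πk) = 0.1904/(2π·22.9) = 0.001323 m·K/W
  R'_rubber = ln(0.0214/0.0150)/(2πk) = 0.3553/(2π·0.172) = 0.3288 m·K/W
  R'_conv,out = 1/(2πr h) = 1/(2π·0.0214·28.6) = 0.2600 m·K/W
ΣR = 0.001323 + 0.3288 + 0.2600 = 0.5901 m·K/W
Q' = ΔT/ΣR = (350.9 K − 293.7 K)/0.5901 = 96.9 W/m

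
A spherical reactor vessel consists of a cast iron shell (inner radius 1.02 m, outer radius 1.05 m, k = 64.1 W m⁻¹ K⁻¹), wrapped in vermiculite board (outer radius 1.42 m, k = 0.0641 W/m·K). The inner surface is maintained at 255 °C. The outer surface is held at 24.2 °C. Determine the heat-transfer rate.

Q = 749 W

Treat each layer as a resistance in series:
  R_cast iron = (1/1.02 − 1/1.05)/(4πk) = 0.02801/(4π·64.1) = 3.477×10^-5 K/W
  R_vermiculite board = (1/1.05 − 1/1.42)/(4πk) = 0.2482/(4π·0.0641) = 0.3081 K/W
ΣR = 3.477×10^-5 + 0.3081 = 0.3081 K/W
Q = ΔT/ΣR = (255 °C − 24.2 °C)/0.3081 = 749 W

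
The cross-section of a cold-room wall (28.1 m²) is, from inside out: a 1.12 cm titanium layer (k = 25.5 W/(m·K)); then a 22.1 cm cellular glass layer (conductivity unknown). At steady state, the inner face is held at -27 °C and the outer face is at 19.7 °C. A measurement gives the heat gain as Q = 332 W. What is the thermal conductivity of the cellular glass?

k = 0.0559 W/m·K

ΣR = ΔT/Q = |-27 − 19.7|/332 = 0.1407 K/W
Known resistances:
  R_titanium = L/(kA) = 0.0112/(25.5·28.1) = 1.563×10^-5 K/W
R_cellular glass = ΣR − ΣR_known = 0.1407 − 1.563×10^-5 = 0.1407 K/W
L/(kA) = 0.1407 ⇒ k = 0.221/(0.1407·28.1) = 0.0559 W/m·K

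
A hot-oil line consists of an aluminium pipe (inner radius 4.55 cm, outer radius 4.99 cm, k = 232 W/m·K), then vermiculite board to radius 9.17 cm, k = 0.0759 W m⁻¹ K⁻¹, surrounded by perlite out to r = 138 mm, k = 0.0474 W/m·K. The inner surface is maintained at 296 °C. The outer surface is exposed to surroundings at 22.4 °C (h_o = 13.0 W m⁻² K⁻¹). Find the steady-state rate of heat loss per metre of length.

Q' = 100 W/m

Series thermal resistances, inner to outer:
  R'_aluminium = ln(0.0499/0.0455)/(2πk) = 0.09231/(2π·232) = 6.332×10^-5 m·K/W
  R'_vermiculite board = ln(0.0917/0.0499)/(2πk) = 0.6085/(2π·0.0759) = 1.276 m·K/W
  R'_perlite = ln(0.138/0.0917)/(2πk) = 0.4087/(2π·0.0474) = 1.372 m·K/W
  R'_conv,out = 1/(2πr h) = 1/(2π·0.138·13.0) = 0.08872 m·K/W
ΣR = 6.332×10^-5 + 1.276 + 1.372 + 0.08872 = 2.737 m·K/W
Q' = ΔT/ΣR = (296 °C − 22.4 °C)/2.737 = 100 W/m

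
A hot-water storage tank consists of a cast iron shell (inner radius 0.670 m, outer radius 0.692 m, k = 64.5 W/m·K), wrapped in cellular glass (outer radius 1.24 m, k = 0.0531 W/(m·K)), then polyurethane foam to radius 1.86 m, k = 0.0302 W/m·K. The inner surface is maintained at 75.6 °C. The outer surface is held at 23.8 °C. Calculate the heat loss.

Resistance network (inner→outer):
  R_cast iron = (1/0.670 − 1/0.692)/(4πk) = 0.04745/(4π·64.5) = 5.854×10^-5 K/W
  R_cellular glass = (1/0.692 − 1/1.24)/(4πk) = 0.6386/(4π·0.0531) = 0.9571 K/W
  R_polyurethane foam = (1/1.24 − 1/1.86)/(4πk) = 0.2688/(4π·0.0302) = 0.7083 K/W
ΣR = 5.854×10^-5 + 0.9571 + 0.7083 = 1.665 K/W
Q = ΔT/ΣR = (75.6 °C − 23.8 °C)/1.665 = 31.1 W

Q = 31.1 W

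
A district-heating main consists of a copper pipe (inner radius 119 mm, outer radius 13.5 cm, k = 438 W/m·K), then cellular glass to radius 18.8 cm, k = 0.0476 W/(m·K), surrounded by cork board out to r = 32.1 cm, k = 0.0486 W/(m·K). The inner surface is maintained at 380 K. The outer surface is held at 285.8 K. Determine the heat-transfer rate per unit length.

Q' = 32.9 W/m

Treat each layer as a resistance in series:
  R'_copper = ln(0.135/0.119)/(2πk) = 0.1262/(2π·438) = 4.584×10^-5 m·K/W
  R'_cellular glass = ln(0.188/0.135)/(2πk) = 0.3312/(2π·0.0476) = 1.107 m·K/W
  R'_cork board = ln(0.321/0.188)/(2πk) = 0.5350/(2π·0.0486) = 1.752 m·K/W
ΣR = 4.584×10^-5 + 1.107 + 1.752 = 2.859 m·K/W
Q' = ΔT/ΣR = (380 K − 285.8 K)/2.859 = 32.9 W/m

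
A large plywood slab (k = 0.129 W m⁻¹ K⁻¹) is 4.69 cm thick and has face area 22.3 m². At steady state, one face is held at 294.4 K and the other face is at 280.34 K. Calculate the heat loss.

Q = kA·ΔT/L = 0.129 × 22.3 × |294.4 K − 280.34 K| / 0.0469 = 862 W

Q = 862 W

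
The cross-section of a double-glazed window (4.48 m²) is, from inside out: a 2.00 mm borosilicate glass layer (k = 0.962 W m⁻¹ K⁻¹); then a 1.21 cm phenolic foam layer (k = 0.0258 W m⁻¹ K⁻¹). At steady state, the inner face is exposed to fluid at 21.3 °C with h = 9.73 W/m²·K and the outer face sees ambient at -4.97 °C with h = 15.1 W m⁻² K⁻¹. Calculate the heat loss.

Series thermal resistances, inner to outer:
  R_conv,in = 1/(hA) = 1/(9.73·4.48) = 0.02294 K/W
  R_borosilicate glass = L/(kA) = 0.00200/(0.962·4.48) = 4.641×10^-4 K/W
  R_phenolic foam = L/(kA) = 0.0121/(0.0258·4.48) = 0.1047 K/W
  R_conv,out = 1/(hA) = 1/(15.1·4.48) = 0.01478 K/W
ΣR = 0.02294 + 4.641×10^-4 + 0.1047 + 0.01478 = 0.1429 K/W
Q = ΔT/ΣR = (21.3 °C − -4.97 °C)/0.1429 = 184 W

Q = 184 W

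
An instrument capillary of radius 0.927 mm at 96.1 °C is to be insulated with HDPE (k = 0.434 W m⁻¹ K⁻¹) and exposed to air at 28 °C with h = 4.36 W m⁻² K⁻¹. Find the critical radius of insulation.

For a cylinder, r_cr = k_ins/h = 0.434/4.36 = 0.0995 m = 9.95 cm

r_cr = 9.95 cm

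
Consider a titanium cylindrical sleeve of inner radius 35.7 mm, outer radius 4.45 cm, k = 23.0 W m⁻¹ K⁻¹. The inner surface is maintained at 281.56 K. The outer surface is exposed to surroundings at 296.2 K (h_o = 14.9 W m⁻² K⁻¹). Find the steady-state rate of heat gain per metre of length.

Q' = 60.6 W/m

Resistance network (inner→outer):
  R'_titanium = ln(0.0445/0.0357)/(2πk) = 0.2203/(2π·23.0) = 0.001525 m·K/W
  R'_conv,out = 1/(2πr h) = 1/(2π·0.0445·14.9) = 0.2400 m·K/W
ΣR = 0.001525 + 0.2400 = 0.2415 m·K/W
Q' = ΔT/ΣR = (281.56 K − 296.2 K)/0.2415 = -60.6 W/m
(Negative Q' ⇒ heat flows inward; heat gain = 60.6 W/m.)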